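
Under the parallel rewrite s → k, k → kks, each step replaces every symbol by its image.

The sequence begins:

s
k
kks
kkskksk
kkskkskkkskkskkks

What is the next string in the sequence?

Rewriting the 17 symbols of kkskkskkkskkskkks one by one yields kks kks k kks kks k kks kks kks k kks kks k kks kks kks k; concatenated:

kkskkskkkskkskkkskkskkskkkskkskkkskkskksk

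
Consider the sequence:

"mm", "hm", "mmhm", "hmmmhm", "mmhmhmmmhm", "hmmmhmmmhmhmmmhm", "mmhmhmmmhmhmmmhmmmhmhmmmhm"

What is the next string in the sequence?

This is a Fibonacci-style word recurrence s(k) = s(k−2)·s(k−1): e.g. mm·hm = mmhm.
Continuing: hmmmhmmmhmhmmmhm · mmhmhmmmhmhmmmhmmmhmhmmmhm gives term 8.

hmmmhmmmhmhmmmhmmmhmhmmmhmhmmmhmmmhmhmmmhm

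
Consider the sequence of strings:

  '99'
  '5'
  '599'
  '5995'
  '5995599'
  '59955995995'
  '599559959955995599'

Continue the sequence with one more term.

From term 3 onward, concatenate the last term with the second-to-last: 5·99 = 599, 599·5 = 5995, …
The next term joins 599559959955995599 and 59955995995.

59955995995599559959955995995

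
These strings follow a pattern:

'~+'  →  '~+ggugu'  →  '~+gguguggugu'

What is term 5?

~+gguguggugugguguggugu

Each term is the previous one with ggugu appended.
From ~+gguguggugu, 2 further steps: ~+gguguggugu → ~+ggugugguguggugu → (answer).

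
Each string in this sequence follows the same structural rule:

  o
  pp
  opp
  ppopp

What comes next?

Each term (from the third on) is the two preceding terms concatenated in order: term 3 = o·pp = opp.
So term 5 is opp·ppopp.

oppppopp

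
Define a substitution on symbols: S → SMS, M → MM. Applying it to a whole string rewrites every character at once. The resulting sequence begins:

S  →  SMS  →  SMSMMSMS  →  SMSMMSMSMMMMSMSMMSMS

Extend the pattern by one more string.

φ(SMSMMSMSMMMMSMSMMSMS) expands symbol-by-symbol to SMS MM SMS MM MM SMS MM SMS MM MM MM MM SMS MM SMS MM MM SMS MM SMS; joining the 20 pieces gives the next term.

SMSMMSMSMMMMSMSMMSMSMMMMMMMMSMSMMSMSMMMMSMSMMSMS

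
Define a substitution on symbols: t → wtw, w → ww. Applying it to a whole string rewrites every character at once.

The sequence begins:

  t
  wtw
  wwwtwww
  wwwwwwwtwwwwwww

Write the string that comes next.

φ(wwwwwwwtwwwwwww) expands symbol-by-symbol to ww ww ww ww ww ww ww wtw ww ww ww ww ww ww ww; joining the 15 pieces gives the next term.

wwwwwwwwwwwwwwwtwwwwwwwwwwwwwww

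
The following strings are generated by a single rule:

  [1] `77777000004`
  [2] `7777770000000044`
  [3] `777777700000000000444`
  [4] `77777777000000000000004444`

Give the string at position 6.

Each string has the form 7^{n+3} 0^{3n-1} 4^{n-1}, where the shown terms are n = 2, 3, 4, 5.
At n = 7 the blocks have lengths 10, 20, 6.

777777777700000000000000000000444444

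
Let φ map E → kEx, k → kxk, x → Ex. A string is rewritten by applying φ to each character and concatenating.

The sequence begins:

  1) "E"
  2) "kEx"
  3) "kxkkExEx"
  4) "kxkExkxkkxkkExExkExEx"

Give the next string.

Rewriting the 21 symbols of kxkExkxkkxkkExExkExEx one by one yields kxk Ex kxk kEx Ex kxk Ex kxk kxk Ex kxk kxk kEx Ex kEx Ex kxk kEx Ex kEx Ex; concatenated:

kxkExkxkkExExkxkExkxkkxkExkxkkxkkExExkExExkxkkExExkExEx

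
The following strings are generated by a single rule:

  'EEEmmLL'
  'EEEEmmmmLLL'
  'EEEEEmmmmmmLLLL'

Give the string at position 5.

Reading off run lengths: E runs 3, 4, 5; m runs 2, 4, 6; L runs 2, 3, 4 — each is linear in n (n = 1, 2, …).
At n = 5 the blocks have lengths 7, 10, 6.

EEEEEEEmmmmmmmmmmLLLLLL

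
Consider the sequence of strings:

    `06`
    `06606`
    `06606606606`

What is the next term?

s(k+1) = s(k)·6·s(k) — each term doubles the last with '6' between the halves.
Doubling 06606606606 with '6' between the halves:

06606606606606606606606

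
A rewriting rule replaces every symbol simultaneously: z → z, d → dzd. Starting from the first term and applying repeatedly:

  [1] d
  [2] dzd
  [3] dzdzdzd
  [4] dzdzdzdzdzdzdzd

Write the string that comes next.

dzdzdzdzdzdzdzdzdzdzdzdzdzdzdzd

Applying the rule to each of the 15 symbols of dzdzdzdzdzdzdzd gives the pieces dzd z dzd z dzd z dzd z dzd z dzd z dzd z dzd, which concatenate to the answer.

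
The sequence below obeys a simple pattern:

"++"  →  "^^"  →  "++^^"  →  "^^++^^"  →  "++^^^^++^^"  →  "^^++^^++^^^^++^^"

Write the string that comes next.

++^^^^++^^^^++^^++^^^^++^^

This is a Fibonacci-style word recurrence s(k) = s(k−2)·s(k−1): e.g. ++·^^ = ++^^.
The next term joins ++^^^^++^^ and ^^++^^++^^^^++^^.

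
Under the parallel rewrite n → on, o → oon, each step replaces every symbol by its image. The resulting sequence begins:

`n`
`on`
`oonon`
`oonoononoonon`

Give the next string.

Rewriting the 13 symbols of oonoononoonon one by one yields oon oon on oon oon on oon on oon oon on oon on; concatenated:

oonoononoonoononoononoonoononoonon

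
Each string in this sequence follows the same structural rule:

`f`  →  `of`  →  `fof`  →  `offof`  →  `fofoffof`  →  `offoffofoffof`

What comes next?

Each term (from the third on) is the two preceding terms concatenated in order: term 3 = f·of = fof.
Continuing: fofoffof · offoffofoffof gives term 7.

fofoffofoffoffofoffof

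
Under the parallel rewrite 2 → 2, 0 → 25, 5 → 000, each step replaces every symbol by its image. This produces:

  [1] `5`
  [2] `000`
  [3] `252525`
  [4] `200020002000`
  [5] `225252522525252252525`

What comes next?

220002000200022000200020002200020002000

Applying the rule to each of the 21 symbols of 225252522525252252525 gives the pieces 2 2 000 2 000 2 000 2 2 000 2 000 2 000 2 2 000 2 000 2 000, which concatenate to the answer.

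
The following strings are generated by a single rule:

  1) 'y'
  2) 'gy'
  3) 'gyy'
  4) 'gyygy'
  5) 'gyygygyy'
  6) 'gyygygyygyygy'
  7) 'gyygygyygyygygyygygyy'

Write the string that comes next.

gyygygyygyygygyygygyygyygygyygyygy

This is a Fibonacci-style word recurrence s(k) = s(k−1)·s(k−2): e.g. gy·y = gyy.
So term 8 is gyygygyygyygygyygygyy·gyygygyygyygy.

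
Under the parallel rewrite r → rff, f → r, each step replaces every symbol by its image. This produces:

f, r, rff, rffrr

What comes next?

Apply φ to rffrr symbol by symbol: r→rff, f→r, f→r, r→rff, r→rff; joined: rff r r rff rff.

rffrrrffrff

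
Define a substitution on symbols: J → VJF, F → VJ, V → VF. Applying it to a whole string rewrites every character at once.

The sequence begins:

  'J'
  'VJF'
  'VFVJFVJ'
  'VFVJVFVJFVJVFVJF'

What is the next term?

φ(VFVJVFVJFVJVFVJF) expands symbol-by-symbol to VF VJ VF VJF VF VJ VF VJF VJ VF VJF VF VJ VF VJF VJ; joining the 16 pieces gives the next term.

VFVJVFVJFVFVJVFVJFVJVFVJFVFVJVFVJFVJ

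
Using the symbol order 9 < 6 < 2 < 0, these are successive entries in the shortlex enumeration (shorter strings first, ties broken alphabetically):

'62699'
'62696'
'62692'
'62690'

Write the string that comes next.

62669

Treat 62690 as a base-4 numeral over the given alphabet and add one, carrying through any trailing 0's.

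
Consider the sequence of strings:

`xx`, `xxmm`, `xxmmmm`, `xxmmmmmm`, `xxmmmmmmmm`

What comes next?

xxmmmmmmmmmm

Each term is the previous one with mm appended.
So the next term is xxmmmmmmmm·mm.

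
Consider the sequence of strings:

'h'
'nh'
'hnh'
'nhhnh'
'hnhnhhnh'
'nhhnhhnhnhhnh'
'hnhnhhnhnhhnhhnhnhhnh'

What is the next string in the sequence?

nhhnhhnhnhhnhhnhnhhnhnhhnhhnhnhhnh

This is a Fibonacci-style word recurrence s(k) = s(k−2)·s(k−1): e.g. h·nh = hnh.
Continuing: nhhnhhnhnhhnh · hnhnhhnhnhhnhhnhnhhnh gives term 8.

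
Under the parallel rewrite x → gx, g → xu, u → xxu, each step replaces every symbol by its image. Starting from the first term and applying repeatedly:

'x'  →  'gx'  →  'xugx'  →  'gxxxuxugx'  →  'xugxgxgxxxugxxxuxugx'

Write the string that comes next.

Replace each of the 20 characters of xugxgxgxxxugxxxuxugx in place — gx xxu xu gx xu gx xu gx gx gx xxu xu gx gx gx xxu gx xxu xu gx — and concatenate.

gxxxuxugxxugxxugxgxgxxxuxugxgxgxxxugxxxuxugx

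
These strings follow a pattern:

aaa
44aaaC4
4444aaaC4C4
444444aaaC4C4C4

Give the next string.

s(k+1) = 44·s(k)·C4, so each term gains 44 as a prefix and C4 as a suffix.
Applying this once more to 444444aaaC4C4C4:

44444444aaaC4C4C4C4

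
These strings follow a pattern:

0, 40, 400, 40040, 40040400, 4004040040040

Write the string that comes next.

400404004004040040400

From term 3 onward, concatenate the last term with the second-to-last: 40·0 = 400, 400·40 = 40040, …
So term 7 is 4004040040040·40040400.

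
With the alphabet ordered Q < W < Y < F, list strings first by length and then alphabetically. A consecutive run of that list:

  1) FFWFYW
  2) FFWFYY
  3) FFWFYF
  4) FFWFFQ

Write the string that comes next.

FFWFFW

Find the rightmost character of FFWFFQ below F, bump it to the next letter, and reset everything to its right to Q.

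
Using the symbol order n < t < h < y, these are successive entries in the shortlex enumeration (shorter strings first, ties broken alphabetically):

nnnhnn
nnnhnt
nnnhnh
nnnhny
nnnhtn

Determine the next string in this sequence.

nnnhtt

Find the rightmost character of nnnhtn below y, bump it to the next letter, and reset everything to its right to n.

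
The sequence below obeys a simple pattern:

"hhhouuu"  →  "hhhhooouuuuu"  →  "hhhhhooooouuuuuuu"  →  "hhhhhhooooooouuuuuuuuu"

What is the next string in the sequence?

hhhhhhhooooooooouuuuuuuuuuu

Term n consists of n+2 h's, followed by 2n-1 o's, followed by 2n+1 u's (n = 1, 2, …).
Setting n = 5 gives 7, 9, 11 characters in each block.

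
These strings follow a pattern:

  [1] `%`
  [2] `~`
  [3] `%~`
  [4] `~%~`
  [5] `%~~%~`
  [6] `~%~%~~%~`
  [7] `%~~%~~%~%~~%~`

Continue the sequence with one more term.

Each term (from the third on) is the two preceding terms concatenated in order: term 3 = %·~ = %~.
So term 8 is ~%~%~~%~·%~~%~~%~%~~%~.

~%~%~~%~%~~%~~%~%~~%~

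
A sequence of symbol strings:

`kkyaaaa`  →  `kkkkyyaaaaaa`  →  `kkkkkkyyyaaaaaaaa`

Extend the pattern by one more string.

kkkkkkkkyyyyaaaaaaaaaa

Term n consists of 2n k's, followed by n y's, followed by 2n+2 a's (n = 1, 2, …).
At n = 4 the blocks have lengths 8, 4, 10.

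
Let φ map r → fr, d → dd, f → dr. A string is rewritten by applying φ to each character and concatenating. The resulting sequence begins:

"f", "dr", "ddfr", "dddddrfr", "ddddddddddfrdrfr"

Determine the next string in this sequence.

Rewriting the 16 symbols of ddddddddddfrdrfr one by one yields dd dd dd dd dd dd dd dd dd dd dr fr dd fr dr fr; concatenated:

dddddddddddddddddddddrfrddfrdrfr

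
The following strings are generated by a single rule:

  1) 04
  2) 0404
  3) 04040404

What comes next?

Every step duplicates the string.
Doubling 04040404:

0404040404040404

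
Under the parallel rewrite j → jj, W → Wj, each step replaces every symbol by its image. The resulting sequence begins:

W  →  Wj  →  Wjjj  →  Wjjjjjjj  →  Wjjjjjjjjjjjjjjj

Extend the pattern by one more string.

Replace each of the 16 characters of Wjjjjjjjjjjjjjjj in place — Wj jj jj jj jj jj jj jj jj jj jj jj jj jj jj jj — and concatenate.

Wjjjjjjjjjjjjjjjjjjjjjjjjjjjjjjj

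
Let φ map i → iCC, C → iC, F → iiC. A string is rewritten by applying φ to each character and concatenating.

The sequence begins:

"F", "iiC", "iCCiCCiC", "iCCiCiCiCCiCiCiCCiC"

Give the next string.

Rewriting the 19 symbols of iCCiCiCiCCiCiCiCCiC one by one yields iCC iC iC iCC iC iCC iC iCC iC iC iCC iC iCC iC iCC iC iC iCC iC; concatenated:

iCCiCiCiCCiCiCCiCiCCiCiCiCCiCiCCiCiCCiCiCiCCiC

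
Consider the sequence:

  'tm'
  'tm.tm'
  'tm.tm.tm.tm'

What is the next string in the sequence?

Each string is two copies of the previous one joined by '.'.
Doubling tm.tm.tm.tm with '.' between the halves:

tm.tm.tm.tm.tm.tm.tm.tm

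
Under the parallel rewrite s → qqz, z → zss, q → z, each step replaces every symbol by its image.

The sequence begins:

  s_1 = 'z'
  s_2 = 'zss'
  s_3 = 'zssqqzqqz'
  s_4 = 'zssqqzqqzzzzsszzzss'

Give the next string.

zssqqzqqzzzzsszzzsszsszsszssqqzqqzzsszsszssqqzqqz

Applying the rule to each of the 19 symbols of zssqqzqqzzzzsszzzss gives the pieces zss qqz qqz z z zss z z zss zss zss zss qqz qqz zss zss zss qqz qqz, which concatenate to the answer.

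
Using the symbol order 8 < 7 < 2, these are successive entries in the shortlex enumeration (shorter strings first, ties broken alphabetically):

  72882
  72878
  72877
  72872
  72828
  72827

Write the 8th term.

72788

Advancing 2 positions from 72827 through 72827 → 72822 reaches term 8.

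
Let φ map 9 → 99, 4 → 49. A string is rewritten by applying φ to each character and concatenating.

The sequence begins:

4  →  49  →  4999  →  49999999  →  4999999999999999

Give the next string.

Replace each of the 16 characters of 4999999999999999 in place — 49 99 99 99 99 99 99 99 99 99 99 99 99 99 99 99 — and concatenate.

49999999999999999999999999999999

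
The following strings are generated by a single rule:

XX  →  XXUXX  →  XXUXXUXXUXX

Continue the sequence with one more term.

Each string is two copies of the previous one joined by 'U'.
One more doubling of XXUXXUXXUXX gives the answer.

XXUXXUXXUXXUXXUXXUXXUXX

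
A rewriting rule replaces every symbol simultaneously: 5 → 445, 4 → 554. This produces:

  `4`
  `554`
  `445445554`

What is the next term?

Expanding 445445554: 4→554, 4→554, 5→445, 4→554, 4→554, 5→445, 5→445, 5→445, 4→554. Concatenated: 554 554 445 554 554 445 445 445 554.

554554445554554445445445554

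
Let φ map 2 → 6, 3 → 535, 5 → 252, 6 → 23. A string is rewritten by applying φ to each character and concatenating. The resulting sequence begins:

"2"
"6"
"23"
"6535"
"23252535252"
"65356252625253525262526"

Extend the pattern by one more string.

φ(65356252625253525262526) expands symbol-by-symbol to 23 252 535 252 23 6 252 6 23 6 252 6 252 535 252 6 252 6 23 6 252 6 23; joining the 23 pieces gives the next term.

232525352522362526236252625253525262526236252623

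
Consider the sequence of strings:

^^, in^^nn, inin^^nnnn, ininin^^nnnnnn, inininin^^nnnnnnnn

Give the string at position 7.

Every step adds in to the front and nn to the end of the previous string.
From inininin^^nnnnnnnn, 2 further steps: inininin^^nnnnnnnn → ininininin^^nnnnnnnnnn → (answer).

inininininin^^nnnnnnnnnnnn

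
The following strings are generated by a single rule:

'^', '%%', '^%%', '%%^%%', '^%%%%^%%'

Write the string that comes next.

This is a Fibonacci-style word recurrence s(k) = s(k−2)·s(k−1): e.g. ^·%% = ^%%.
So term 6 is %%^%%·^%%%%^%%.

%%^%%^%%%%^%%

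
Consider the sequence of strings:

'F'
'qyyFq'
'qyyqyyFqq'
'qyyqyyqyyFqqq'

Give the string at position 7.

Each term wraps the previous one in qyy on the left and q on the right.
From qyyqyyqyyFqqq, 3 further steps: qyyqyyqyyFqqq → qyyqyyqyyqyyFqqqq → qyyqyyqyyqyyqyyFqqqqq → (answer).

qyyqyyqyyqyyqyyqyyFqqqqqq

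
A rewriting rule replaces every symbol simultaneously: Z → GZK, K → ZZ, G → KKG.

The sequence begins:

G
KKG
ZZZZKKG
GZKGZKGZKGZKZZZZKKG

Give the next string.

KKGGZKZZKKGGZKZZKKGGZKZZKKGGZKZZGZKGZKGZKGZKZZZZKKG

Applying the rule to each of the 19 symbols of GZKGZKGZKGZKZZZZKKG gives the pieces KKG GZK ZZ KKG GZK ZZ KKG GZK ZZ KKG GZK ZZ GZK GZK GZK GZK ZZ ZZ KKG, which concatenate to the answer.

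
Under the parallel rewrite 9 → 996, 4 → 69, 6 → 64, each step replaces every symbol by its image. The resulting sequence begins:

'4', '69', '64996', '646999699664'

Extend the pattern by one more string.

64696499699699664996996646469

Apply φ to 646999699664 symbol by symbol: 6→64, 4→69, 6→64, 9→996, 9→996, 9→996, 6→64, 9→996, 9→996, 6→64, 6→64, 4→69; joined: 64 69 64 996 996 996 64 996 996 64 64 69.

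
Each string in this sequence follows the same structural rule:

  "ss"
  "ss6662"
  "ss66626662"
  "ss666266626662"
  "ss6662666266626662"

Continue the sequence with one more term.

Each term is the previous one with 6662 appended.
Applying this once more to ss6662666266626662:

ss66626662666266626662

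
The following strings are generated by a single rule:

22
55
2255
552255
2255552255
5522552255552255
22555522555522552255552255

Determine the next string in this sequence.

552255225555225522555522555522552255552255

This is a Fibonacci-style word recurrence s(k) = s(k−2)·s(k−1): e.g. 22·55 = 2255.
So term 8 is 5522552255552255·22555522555522552255552255.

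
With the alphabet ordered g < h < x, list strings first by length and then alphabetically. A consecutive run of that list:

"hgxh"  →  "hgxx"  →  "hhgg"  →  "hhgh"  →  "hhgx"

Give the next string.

The successor of hhgx increments the rightmost position that isn't already x and resets every position after it to g.

hhhg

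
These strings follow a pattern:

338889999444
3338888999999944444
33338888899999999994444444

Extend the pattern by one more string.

Each string has the form 3^{n+1} 8^{n+2} 9^{3n+1} 4^{2n+1} (n = 1, 2, …).
Setting n = 4 gives 5, 6, 13, 9 characters in each block.

333338888889999999999999444444444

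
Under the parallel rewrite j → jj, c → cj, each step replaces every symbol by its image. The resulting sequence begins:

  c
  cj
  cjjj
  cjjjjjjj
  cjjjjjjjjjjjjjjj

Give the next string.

Rewriting the 16 symbols of cjjjjjjjjjjjjjjj one by one yields cj jj jj jj jj jj jj jj jj jj jj jj jj jj jj jj; concatenated:

cjjjjjjjjjjjjjjjjjjjjjjjjjjjjjjj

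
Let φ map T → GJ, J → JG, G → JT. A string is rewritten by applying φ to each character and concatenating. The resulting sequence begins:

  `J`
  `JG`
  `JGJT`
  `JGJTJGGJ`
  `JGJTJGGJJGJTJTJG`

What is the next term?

φ(JGJTJGGJJGJTJTJG) expands symbol-by-symbol to JG JT JG GJ JG JT JT JG JG JT JG GJ JG GJ JG JT; joining the 16 pieces gives the next term.

JGJTJGGJJGJTJTJGJGJTJGGJJGGJJGJT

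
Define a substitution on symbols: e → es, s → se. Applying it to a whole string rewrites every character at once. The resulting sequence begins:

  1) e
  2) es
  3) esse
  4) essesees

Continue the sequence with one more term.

esseseesseesesse

Expanding essesees: e→es, s→se, s→se, e→es, s→se, e→es, e→es, s→se. Concatenated: es se se es se es es se.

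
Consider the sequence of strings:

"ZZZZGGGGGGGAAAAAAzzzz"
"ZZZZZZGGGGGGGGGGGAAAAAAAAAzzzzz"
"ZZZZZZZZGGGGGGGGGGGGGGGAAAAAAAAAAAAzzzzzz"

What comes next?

ZZZZZZZZZZGGGGGGGGGGGGGGGGGGGAAAAAAAAAAAAAAAzzzzzzz

Reading off run lengths: Z runs 4, 6, 8; G runs 7, 11, 15; A runs 6, 9, 12; z runs 4, 5, 6 — each is linear in n (n = 1, 2, …).
At n = 4 the blocks have lengths 10, 19, 15, 7.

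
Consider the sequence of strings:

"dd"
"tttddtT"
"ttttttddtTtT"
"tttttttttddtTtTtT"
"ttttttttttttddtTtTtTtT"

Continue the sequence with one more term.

tttttttttttttttddtTtTtTtTtT

s(k+1) = ttt·s(k)·tT, so each term gains ttt as a prefix and tT as a suffix.
One more step from ttttttttttttddtTtTtTtT gives the answer.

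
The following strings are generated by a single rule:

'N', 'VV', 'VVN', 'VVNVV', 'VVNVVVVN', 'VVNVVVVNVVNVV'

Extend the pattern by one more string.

VVNVVVVNVVNVVVVNVVVVN

Each term (from the third on) is the previous term followed by the one before it: term 3 = VV·N = VVN.
The next term joins VVNVVVVNVVNVV and VVNVVVVN.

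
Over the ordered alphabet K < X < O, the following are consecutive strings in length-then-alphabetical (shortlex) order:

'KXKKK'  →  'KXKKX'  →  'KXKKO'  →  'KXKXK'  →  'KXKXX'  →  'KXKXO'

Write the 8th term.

KXKOX

Continuing the enumeration 2 steps past KXKXO: KXKXO → KXKOK → (answer).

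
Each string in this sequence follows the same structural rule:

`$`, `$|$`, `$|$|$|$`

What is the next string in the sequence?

$|$|$|$|$|$|$|$

Each string is two copies of the previous one joined by '|'.
So the next term is two copies of $|$|$|$ with '|' between the halves.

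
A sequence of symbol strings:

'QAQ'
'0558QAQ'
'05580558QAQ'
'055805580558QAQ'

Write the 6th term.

The strings grow by a fixed prefix 0558 each time.
From 055805580558QAQ, 2 further steps: 055805580558QAQ → 0558055805580558QAQ → (answer).

05580558055805580558QAQ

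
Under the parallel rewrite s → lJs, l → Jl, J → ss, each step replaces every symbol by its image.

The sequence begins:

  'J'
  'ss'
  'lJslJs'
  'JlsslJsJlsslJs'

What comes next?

ssJllJslJsJlsslJsssJllJslJsJlsslJs

Applying the rule to each of the 14 symbols of JlsslJsJlsslJs gives the pieces ss Jl lJs lJs Jl ss lJs ss Jl lJs lJs Jl ss lJs, which concatenate to the answer.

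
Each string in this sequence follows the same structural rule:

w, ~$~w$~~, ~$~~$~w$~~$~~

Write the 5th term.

s(k+1) = ~$~·s(k)·$~~, so each term gains ~$~ as a prefix and $~~ as a suffix.
From ~$~~$~w$~~$~~, 2 further steps: ~$~~$~w$~~$~~ → ~$~~$~~$~w$~~$~~$~~ → (answer).

~$~~$~~$~~$~w$~~$~~$~~$~~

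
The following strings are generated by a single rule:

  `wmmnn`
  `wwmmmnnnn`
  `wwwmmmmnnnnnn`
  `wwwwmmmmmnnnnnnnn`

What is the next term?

Term n consists of n w's, followed by n+1 m's, followed by 2n n's (n = 1, 2, …).
For the next term, n = 5, so the run lengths are 5, 6, 10.

wwwwwmmmmmmnnnnnnnnnn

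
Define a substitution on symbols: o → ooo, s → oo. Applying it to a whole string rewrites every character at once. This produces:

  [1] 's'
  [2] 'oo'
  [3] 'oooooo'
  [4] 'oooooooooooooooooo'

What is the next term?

Rewriting the 18 symbols of oooooooooooooooooo one by one yields ooo ooo ooo ooo ooo ooo ooo ooo ooo ooo ooo ooo ooo ooo ooo ooo ooo ooo; concatenated:

oooooooooooooooooooooooooooooooooooooooooooooooooooooo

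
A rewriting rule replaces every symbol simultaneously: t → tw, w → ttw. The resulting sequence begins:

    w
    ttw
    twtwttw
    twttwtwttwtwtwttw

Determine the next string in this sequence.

Rewriting the 17 symbols of twttwtwttwtwtwttw one by one yields tw ttw tw tw ttw tw ttw tw tw ttw tw ttw tw ttw tw tw ttw; concatenated:

twttwtwtwttwtwttwtwtwttwtwttwtwttwtwtwttw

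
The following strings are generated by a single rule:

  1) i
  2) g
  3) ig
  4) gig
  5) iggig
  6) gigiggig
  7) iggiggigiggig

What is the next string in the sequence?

gigiggigiggiggigiggig

From term 3 onward, concatenate the second-to-last term with the last: i·g = ig, g·ig = gig, …
Continuing: gigiggig · iggiggigiggig gives term 8.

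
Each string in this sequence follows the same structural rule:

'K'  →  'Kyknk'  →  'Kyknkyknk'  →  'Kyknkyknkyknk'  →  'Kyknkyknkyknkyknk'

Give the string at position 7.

Every step adds yknk to the end: s(k+1) = s(k)·yknk.
From Kyknkyknkyknkyknk, 2 further steps: Kyknkyknkyknkyknk → Kyknkyknkyknkyknkyknk → (answer).

Kyknkyknkyknkyknkyknkyknk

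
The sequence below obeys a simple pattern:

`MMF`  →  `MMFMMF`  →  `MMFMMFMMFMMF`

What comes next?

MMFMMFMMFMMFMMFMMFMMFMMF

Every step duplicates the string.
So the next term is two copies of MMFMMFMMFMMF.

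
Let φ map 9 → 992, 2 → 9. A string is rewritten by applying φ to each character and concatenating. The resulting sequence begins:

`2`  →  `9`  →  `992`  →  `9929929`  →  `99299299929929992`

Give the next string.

Rewriting the 17 symbols of 99299299929929992 one by one yields 992 992 9 992 992 9 992 992 992 9 992 992 9 992 992 992 9; concatenated:

99299299929929992992992999299299929929929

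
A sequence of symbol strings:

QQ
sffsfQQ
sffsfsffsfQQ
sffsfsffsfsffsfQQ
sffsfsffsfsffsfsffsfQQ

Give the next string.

Each term is the previous one with sffsf prepended.
Applying this once more to sffsfsffsfsffsfsffsfQQ:

sffsfsffsfsffsfsffsfsffsfQQ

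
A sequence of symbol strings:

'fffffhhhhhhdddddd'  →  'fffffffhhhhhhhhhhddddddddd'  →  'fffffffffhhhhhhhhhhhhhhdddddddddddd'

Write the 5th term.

fffffffffffffhhhhhhhhhhhhhhhhhhhhhhdddddddddddddddddd

The n-th term is 2n+3 f's then 4n+2 h's then 3n+3 d's (n = 1, 2, …).
Setting n = 5 gives 13, 22, 18 characters in each block.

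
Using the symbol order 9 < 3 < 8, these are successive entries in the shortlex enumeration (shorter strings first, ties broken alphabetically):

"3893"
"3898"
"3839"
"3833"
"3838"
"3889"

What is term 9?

8999

Continuing the enumeration 3 steps past 3889: 3889 → 3883 → 3888 → (answer).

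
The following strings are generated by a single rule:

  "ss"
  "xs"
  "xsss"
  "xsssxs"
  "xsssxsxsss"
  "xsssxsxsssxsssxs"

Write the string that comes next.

From term 3 onward, concatenate the last term with the second-to-last: xs·ss = xsss, xsss·xs = xsssxs, …
So term 7 is xsssxsxsssxsssxs·xsssxsxsss.

xsssxsxsssxsssxsxsssxsxsss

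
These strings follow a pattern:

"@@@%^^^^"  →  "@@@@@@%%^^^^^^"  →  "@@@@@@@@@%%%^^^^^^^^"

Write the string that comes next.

The n-th term is 3n @'s then n %'s then 2n+2 ^'s (n = 1, 2, …).
Setting n = 4 gives 12, 4, 10 characters in each block.

@@@@@@@@@@@@%%%%^^^^^^^^^^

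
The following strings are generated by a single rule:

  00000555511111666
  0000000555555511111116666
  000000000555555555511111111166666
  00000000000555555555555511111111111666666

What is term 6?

000000000000000555555555555555555511111111111111166666666

Term n consists of 2n+1 0's, followed by 3n-2 5's, followed by 2n+1 1's, followed by n+1 6's, where the shown terms are n = 2, 3, 4, 5.
Setting n = 7 gives 15, 19, 15, 8 characters in each block.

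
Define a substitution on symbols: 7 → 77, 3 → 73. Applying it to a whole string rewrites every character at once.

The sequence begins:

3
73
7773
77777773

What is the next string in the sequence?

7777777777777773

Apply φ to 77777773 symbol by symbol: 7→77, 7→77, 7→77, 7→77, 7→77, 7→77, 7→77, 3→73; joined: 77 77 77 77 77 77 77 73.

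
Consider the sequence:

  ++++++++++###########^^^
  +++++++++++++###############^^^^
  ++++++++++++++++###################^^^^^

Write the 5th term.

++++++++++++++++++++++###########################^^^^^^^

Each string has the form +^{3n+1} #^{4n-1} ^^{n}, where the shown terms are n = 3, 4, 5.
Setting n = 7 gives 22, 27, 7 characters in each block.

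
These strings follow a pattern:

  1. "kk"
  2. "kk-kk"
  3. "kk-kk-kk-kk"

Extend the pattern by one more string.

kk-kk-kk-kk-kk-kk-kk-kk

Each string is two copies of the previous one joined by '-'.
One more doubling of kk-kk-kk-kk gives the answer.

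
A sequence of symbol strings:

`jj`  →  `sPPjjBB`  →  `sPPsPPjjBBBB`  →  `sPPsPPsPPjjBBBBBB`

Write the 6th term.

sPPsPPsPPsPPsPPjjBBBBBBBBBB

s(k+1) = sPP·s(k)·BB, so each term gains sPP as a prefix and BB as a suffix.
From sPPsPPsPPjjBBBBBB, 2 further steps: sPPsPPsPPjjBBBBBB → sPPsPPsPPsPPjjBBBBBBBB → (answer).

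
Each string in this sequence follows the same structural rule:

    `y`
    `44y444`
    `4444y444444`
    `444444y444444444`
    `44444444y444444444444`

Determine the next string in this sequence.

Every step adds 44 to the front and 444 to the end of the previous string.
Applying this once more to 44444444y444444444444:

4444444444y444444444444444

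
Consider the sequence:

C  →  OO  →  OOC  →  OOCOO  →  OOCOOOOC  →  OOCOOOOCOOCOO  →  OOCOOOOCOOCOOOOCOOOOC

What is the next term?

This is a Fibonacci-style word recurrence s(k) = s(k−1)·s(k−2): e.g. OO·C = OOC.
So term 8 is OOCOOOOCOOCOOOOCOOOOC·OOCOOOOCOOCOO.

OOCOOOOCOOCOOOOCOOOOCOOCOOOOCOOCOO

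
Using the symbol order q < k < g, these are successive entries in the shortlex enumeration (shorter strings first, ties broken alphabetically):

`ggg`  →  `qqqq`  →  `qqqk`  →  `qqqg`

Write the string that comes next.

qqkq

The successor of qqqg increments the rightmost position that isn't already g and resets every position after it to q.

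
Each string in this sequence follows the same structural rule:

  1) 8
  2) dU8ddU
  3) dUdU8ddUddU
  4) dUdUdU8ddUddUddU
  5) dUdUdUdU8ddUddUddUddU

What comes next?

dUdUdUdUdU8ddUddUddUddUddU

Every step adds dU to the front and ddU to the end of the previous string.
One more step from dUdUdUdU8ddUddUddUddU gives the answer.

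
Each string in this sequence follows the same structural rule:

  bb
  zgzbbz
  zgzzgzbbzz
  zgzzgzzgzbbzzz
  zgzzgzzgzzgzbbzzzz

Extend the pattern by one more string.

zgzzgzzgzzgzzgzbbzzzzz

Every step adds zgz to the front and z to the end of the previous string.
So the next term is zgz·zgzzgzzgzzgzbbzzzz·z.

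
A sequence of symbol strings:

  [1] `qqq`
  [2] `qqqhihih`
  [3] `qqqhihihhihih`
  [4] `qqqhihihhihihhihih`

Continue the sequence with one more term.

Every step adds hihih to the end: s(k+1) = s(k)·hihih.
Applying this once more to qqqhihihhihihhihih:

qqqhihihhihihhihihhihih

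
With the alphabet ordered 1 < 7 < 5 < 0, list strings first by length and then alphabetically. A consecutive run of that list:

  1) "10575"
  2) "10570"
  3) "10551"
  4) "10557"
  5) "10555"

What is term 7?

10501

Stepping forward 2 times from 10555: 10555 → 10550, then the target.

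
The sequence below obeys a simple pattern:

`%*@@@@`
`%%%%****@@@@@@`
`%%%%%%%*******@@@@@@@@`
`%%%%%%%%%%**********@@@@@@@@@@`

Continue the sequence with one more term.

%%%%%%%%%%%%%*************@@@@@@@@@@@@

Each string has the form %^{3n-2} *^{3n-2} @^{2n+2} (n = 1, 2, …).
Setting n = 5 gives 13, 13, 12 characters in each block.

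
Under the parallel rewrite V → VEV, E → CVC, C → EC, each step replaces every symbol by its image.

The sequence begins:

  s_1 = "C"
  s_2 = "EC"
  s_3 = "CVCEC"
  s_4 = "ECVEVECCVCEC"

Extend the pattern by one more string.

Apply φ to ECVEVECCVCEC symbol by symbol: E→CVC, C→EC, V→VEV, E→CVC, V→VEV, E→CVC, C→EC, C→EC, V→VEV, C→EC, E→CVC, C→EC; joined: CVC EC VEV CVC VEV CVC EC EC VEV EC CVC EC.

CVCECVEVCVCVEVCVCECECVEVECCVCEC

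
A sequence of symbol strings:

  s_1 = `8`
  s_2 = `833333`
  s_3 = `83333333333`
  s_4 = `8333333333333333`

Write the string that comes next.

Every step adds 33333 to the end: s(k+1) = s(k)·33333.
Applying this once more to 8333333333333333:

833333333333333333333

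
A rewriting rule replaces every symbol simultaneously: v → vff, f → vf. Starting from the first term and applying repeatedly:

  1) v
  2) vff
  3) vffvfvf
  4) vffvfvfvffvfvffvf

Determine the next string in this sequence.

Applying the rule to each of the 17 symbols of vffvfvfvffvfvffvf gives the pieces vff vf vf vff vf vff vf vff vf vf vff vf vff vf vf vff vf, which concatenate to the answer.

vffvfvfvffvfvffvfvffvfvfvffvfvffvfvfvffvf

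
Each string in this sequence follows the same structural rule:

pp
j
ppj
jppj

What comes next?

This is a Fibonacci-style word recurrence s(k) = s(k−2)·s(k−1): e.g. pp·j = ppj.
The next term joins ppj and jppj.

ppjjppj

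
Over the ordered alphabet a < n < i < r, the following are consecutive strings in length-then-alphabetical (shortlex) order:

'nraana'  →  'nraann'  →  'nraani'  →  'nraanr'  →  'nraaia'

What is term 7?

nraaii

Continuing the enumeration 2 steps past nraaia: nraaia → nraain → (answer).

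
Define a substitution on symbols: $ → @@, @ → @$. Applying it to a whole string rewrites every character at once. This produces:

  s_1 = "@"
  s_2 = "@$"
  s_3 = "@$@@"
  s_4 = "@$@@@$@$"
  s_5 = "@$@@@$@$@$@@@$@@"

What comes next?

Applying the rule to each of the 16 symbols of @$@@@$@$@$@@@$@@ gives the pieces @$ @@ @$ @$ @$ @@ @$ @@ @$ @@ @$ @$ @$ @@ @$ @$, which concatenate to the answer.

@$@@@$@$@$@@@$@@@$@@@$@$@$@@@$@$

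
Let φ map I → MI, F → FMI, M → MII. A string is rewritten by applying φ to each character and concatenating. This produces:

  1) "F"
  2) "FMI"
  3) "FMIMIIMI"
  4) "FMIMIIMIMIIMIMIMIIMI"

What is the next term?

FMIMIIMIMIIMIMIMIIMIMIIMIMIMIIMIMIIMIMIIMIMIMIIMI

Applying the rule to each of the 20 symbols of FMIMIIMIMIIMIMIMIIMI gives the pieces FMI MII MI MII MI MI MII MI MII MI MI MII MI MII MI MII MI MI MII MI, which concatenate to the answer.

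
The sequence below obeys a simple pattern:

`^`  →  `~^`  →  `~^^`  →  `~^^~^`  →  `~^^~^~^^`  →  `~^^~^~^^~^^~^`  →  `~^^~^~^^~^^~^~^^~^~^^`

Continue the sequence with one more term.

~^^~^~^^~^^~^~^^~^~^^~^^~^~^^~^^~^

This is a Fibonacci-style word recurrence s(k) = s(k−1)·s(k−2): e.g. ~^·^ = ~^^.
Continuing: ~^^~^~^^~^^~^~^^~^~^^ · ~^^~^~^^~^^~^ gives term 8.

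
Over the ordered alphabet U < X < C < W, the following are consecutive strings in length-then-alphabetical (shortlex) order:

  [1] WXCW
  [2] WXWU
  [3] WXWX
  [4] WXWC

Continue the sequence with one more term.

Find the rightmost character of WXWC below W, bump it to the next letter, and reset everything to its right to U.

WXWW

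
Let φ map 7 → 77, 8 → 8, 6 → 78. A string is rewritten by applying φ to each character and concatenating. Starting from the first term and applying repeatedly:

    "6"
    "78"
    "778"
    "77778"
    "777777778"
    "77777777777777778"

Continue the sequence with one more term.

777777777777777777777777777777778

Replace each of the 17 characters of 77777777777777778 in place — 77 77 77 77 77 77 77 77 77 77 77 77 77 77 77 77 8 — and concatenate.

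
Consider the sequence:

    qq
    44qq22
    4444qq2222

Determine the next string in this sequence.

Each term wraps the previous one in 44 on the left and 22 on the right.
So the next term is 44·4444qq2222·22.

444444qq222222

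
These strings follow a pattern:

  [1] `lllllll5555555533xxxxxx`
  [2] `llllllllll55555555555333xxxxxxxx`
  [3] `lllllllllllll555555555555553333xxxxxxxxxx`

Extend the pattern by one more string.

llllllllllllllll5555555555555555533333xxxxxxxxxxxx

Reading off run lengths: l runs 7, 10, 13; 5 runs 8, 11, 14; 3 runs 2, 3, 4; x runs 6, 8, 10 — each is linear in n, where the shown terms are n = 2, 3, 4.
For the next term, n = 5, so the run lengths are 16, 17, 5, 12.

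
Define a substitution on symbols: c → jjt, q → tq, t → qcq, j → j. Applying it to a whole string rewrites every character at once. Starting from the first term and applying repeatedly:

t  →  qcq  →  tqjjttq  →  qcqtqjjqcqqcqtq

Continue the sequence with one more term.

Rewriting the 15 symbols of qcqtqjjqcqqcqtq one by one yields tq jjt tq qcq tq j j tq jjt tq tq jjt tq qcq tq; concatenated:

tqjjttqqcqtqjjtqjjttqtqjjttqqcqtq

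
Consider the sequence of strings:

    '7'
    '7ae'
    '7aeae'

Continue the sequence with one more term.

Every step adds ae to the end: s(k+1) = s(k)·ae.
Applying this once more to 7aeae:

7aeaeae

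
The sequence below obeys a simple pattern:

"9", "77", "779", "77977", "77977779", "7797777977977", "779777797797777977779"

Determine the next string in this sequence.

7797777977977779777797797777977977

This is a Fibonacci-style word recurrence s(k) = s(k−1)·s(k−2): e.g. 77·9 = 779.
So term 8 is 779777797797777977779·7797777977977.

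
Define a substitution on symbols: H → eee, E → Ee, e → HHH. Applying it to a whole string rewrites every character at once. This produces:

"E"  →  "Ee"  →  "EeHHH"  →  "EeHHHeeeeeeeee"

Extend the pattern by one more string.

EeHHHeeeeeeeeeHHHHHHHHHHHHHHHHHHHHHHHHHHH

Applying the rule to each of the 14 symbols of EeHHHeeeeeeeee gives the pieces Ee HHH eee eee eee HHH HHH HHH HHH HHH HHH HHH HHH HHH, which concatenate to the answer.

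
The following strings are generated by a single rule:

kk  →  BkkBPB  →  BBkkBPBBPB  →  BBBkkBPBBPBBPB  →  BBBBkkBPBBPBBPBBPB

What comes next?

Every step adds B to the front and BPB to the end of the previous string.
One more step from BBBBkkBPBBPBBPBBPB gives the answer.

BBBBBkkBPBBPBBPBBPBBPB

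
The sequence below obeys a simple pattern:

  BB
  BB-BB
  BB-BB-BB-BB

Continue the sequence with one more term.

s(k+1) = s(k)·-·s(k) — each term doubles the last with '-' between the halves.
One more doubling of BB-BB-BB-BB gives the answer.

BB-BB-BB-BB-BB-BB-BB-BB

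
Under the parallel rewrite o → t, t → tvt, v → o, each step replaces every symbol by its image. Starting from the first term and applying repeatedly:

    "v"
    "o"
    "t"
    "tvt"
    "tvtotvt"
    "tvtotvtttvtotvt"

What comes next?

Rewriting the 15 symbols of tvtotvtttvtotvt one by one yields tvt o tvt t tvt o tvt tvt tvt o tvt t tvt o tvt; concatenated:

tvtotvtttvtotvttvttvtotvtttvtotvt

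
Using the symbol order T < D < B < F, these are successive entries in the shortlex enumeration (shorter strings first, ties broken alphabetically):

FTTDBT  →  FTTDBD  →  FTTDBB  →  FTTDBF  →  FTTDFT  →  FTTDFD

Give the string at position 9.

FTTBTT

Advancing 3 positions from FTTDFD through FTTDFD → FTTDFB → FTTDFF reaches term 9.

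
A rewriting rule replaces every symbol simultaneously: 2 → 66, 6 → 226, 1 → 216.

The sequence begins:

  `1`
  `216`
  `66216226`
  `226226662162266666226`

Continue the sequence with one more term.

Rewriting the 21 symbols of 226226662162266666226 one by one yields 66 66 226 66 66 226 226 226 66 216 226 66 66 226 226 226 226 226 66 66 226; concatenated:

666622666662262262266621622666662262262262262266666226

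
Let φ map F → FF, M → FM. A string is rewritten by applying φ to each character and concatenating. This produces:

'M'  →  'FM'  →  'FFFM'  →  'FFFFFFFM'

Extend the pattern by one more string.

FFFFFFFFFFFFFFFM

Apply φ to FFFFFFFM symbol by symbol: F→FF, F→FF, F→FF, F→FF, F→FF, F→FF, F→FF, M→FM; joined: FF FF FF FF FF FF FF FM.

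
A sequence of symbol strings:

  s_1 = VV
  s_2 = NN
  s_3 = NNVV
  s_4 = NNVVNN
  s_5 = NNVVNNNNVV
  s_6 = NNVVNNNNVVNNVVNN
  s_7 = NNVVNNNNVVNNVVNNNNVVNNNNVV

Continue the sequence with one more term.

Each term (from the third on) is the previous term followed by the one before it: term 3 = NN·VV = NNVV.
Continuing: NNVVNNNNVVNNVVNNNNVVNNNNVV · NNVVNNNNVVNNVVNN gives term 8.

NNVVNNNNVVNNVVNNNNVVNNNNVVNNVVNNNNVVNNVVNN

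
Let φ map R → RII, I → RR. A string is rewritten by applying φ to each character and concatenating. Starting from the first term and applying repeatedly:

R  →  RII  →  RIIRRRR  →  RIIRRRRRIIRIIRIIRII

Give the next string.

Replace each of the 19 characters of RIIRRRRRIIRIIRIIRII in place — RII RR RR RII RII RII RII RII RR RR RII RR RR RII RR RR RII RR RR — and concatenate.

RIIRRRRRIIRIIRIIRIIRIIRRRRRIIRRRRRIIRRRRRIIRRRR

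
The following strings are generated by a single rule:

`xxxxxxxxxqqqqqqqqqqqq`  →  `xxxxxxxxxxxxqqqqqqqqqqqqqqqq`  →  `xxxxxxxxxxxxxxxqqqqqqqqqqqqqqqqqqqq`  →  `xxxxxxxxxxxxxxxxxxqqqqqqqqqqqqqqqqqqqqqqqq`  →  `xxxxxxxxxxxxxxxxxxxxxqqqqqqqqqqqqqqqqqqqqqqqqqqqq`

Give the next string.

Term n consists of 3n x's, followed by 4n q's, where the shown terms are n = 3, 4, 5, 6, 7.
For the next term, n = 8, so the run lengths are 24, 32.

xxxxxxxxxxxxxxxxxxxxxxxxqqqqqqqqqqqqqqqqqqqqqqqqqqqqqqqq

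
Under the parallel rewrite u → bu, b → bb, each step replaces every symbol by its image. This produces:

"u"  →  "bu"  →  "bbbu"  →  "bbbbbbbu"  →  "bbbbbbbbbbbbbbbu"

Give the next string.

φ(bbbbbbbbbbbbbbbu) expands symbol-by-symbol to bb bb bb bb bb bb bb bb bb bb bb bb bb bb bb bu; joining the 16 pieces gives the next term.

bbbbbbbbbbbbbbbbbbbbbbbbbbbbbbbu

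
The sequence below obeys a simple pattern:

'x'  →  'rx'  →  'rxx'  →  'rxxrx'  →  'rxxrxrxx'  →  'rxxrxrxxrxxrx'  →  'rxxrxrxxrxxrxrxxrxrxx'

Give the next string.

rxxrxrxxrxxrxrxxrxrxxrxxrxrxxrxxrx

From term 3 onward, concatenate the last term with the second-to-last: rx·x = rxx, rxx·rx = rxxrx, …
So term 8 is rxxrxrxxrxxrxrxxrxrxx·rxxrxrxxrxxrx.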